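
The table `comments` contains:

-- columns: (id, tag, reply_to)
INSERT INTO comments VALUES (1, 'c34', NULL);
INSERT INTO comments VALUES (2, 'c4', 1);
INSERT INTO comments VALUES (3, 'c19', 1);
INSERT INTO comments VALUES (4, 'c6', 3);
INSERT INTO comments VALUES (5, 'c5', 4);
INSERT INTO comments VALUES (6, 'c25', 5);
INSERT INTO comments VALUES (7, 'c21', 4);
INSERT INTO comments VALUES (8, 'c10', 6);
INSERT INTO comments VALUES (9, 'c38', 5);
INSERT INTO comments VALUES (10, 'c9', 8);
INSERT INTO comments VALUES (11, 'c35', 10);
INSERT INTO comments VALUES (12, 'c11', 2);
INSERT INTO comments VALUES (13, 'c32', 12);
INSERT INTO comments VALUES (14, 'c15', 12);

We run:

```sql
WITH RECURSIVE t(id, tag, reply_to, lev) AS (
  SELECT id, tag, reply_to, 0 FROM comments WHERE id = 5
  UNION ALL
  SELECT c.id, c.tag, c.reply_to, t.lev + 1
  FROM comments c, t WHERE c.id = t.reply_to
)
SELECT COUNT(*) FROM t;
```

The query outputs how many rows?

Base: id=5 (c5), reply_to=4, lev 0.
Iteration 1: join on id=4 -> c6 (id 4, reply_to=3, lev 1).
Iteration 2: join on id=3 -> c19 (id 3, reply_to=1, lev 2).
Iteration 3: join on id=1 -> c34 (id 1, reply_to=NULL, lev 3).
Iteration 4: reply_to is NULL; no match; recursion stops.
Total rows emitted: 4.

4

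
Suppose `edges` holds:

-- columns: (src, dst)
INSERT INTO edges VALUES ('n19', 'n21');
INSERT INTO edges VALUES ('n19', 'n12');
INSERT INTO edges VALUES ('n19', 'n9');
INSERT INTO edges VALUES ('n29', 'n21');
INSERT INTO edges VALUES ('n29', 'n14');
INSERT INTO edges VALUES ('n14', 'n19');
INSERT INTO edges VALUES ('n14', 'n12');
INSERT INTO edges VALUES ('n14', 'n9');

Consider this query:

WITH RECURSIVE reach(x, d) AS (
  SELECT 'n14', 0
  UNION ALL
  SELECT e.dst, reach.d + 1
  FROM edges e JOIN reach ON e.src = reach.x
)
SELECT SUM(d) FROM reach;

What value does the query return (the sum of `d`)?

Base: (n14, d=0).
Iteration 1: edges from {n14} -> (n12, d=1), (n19, d=1), (n9, d=1).
Iteration 2: edges from {n12,n19,n9} -> (n12, d=2), (n21, d=2), (n9, d=2).
Iteration 3: no outgoing edges from {n12,n21,n9}; recursion stops.
SUM(d) = 0 + 1 + 1 + 1 + 2 + 2 + 2 = 9.

9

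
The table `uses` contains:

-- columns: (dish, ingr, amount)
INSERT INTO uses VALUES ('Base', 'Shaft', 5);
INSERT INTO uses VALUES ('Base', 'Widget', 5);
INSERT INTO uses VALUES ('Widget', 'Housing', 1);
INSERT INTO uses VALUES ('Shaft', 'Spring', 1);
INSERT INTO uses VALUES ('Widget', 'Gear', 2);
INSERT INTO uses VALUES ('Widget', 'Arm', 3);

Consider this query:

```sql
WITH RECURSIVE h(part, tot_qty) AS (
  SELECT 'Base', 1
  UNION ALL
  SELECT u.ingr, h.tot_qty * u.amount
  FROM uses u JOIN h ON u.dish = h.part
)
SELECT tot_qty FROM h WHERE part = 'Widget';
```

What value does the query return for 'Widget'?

5

Base: (Base, tot_qty=1).
Iteration 1: components of {Base} -> Shaft = 1*5 = 5, Widget = 1*5 = 5.
Iteration 2: components of {Shaft,Widget} -> Arm = 5*3 = 15, Gear = 5*2 = 10, Housing = 5*1 = 5, Spring = 5*1 = 5.
Iteration 3: no further components; recursion stops.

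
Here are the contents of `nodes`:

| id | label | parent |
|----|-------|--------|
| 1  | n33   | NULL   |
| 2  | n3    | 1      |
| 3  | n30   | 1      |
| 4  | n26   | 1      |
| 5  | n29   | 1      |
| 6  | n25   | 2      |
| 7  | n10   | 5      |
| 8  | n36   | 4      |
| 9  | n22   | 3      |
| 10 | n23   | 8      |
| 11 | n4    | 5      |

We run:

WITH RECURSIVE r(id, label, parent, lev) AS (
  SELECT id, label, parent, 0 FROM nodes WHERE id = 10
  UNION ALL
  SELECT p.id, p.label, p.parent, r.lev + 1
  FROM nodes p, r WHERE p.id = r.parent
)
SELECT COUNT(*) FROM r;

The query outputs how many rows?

Base: id=10 (n23), parent=8, lev 0.
Iteration 1: join on id=8 -> n36 (id 8, parent=4, lev 1).
Iteration 2: join on id=4 -> n26 (id 4, parent=1, lev 2).
Iteration 3: join on id=1 -> n33 (id 1, parent=NULL, lev 3).
Iteration 4: parent is NULL; no match; recursion stops.
Total rows emitted: 4.

4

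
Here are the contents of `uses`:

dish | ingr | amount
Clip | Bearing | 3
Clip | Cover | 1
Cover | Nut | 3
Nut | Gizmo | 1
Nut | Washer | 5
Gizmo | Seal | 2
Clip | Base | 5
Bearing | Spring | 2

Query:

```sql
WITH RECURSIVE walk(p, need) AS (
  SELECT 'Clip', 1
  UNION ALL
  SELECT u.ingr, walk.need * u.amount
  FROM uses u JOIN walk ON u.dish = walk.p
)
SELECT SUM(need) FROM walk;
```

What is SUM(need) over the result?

43

Base: (Clip, need=1).
Iteration 1: components of {Clip} -> Base = 1*5 = 5, Bearing = 1*3 = 3, Cover = 1*1 = 1.
Iteration 2: components of {Base,Bearing,Cover} -> Nut = 1*3 = 3, Spring = 3*2 = 6.
Iteration 3: components of {Nut,Spring} -> Gizmo = 3*1 = 3, Washer = 3*5 = 15.
Iteration 4: components of {Gizmo,Washer} -> Seal = 3*2 = 6.
Iteration 5: no further components; recursion stops.
SUM(need) = 1 + 3 + 1 + 5 + 6 + 3 + 3 + 15 + 6 = 43.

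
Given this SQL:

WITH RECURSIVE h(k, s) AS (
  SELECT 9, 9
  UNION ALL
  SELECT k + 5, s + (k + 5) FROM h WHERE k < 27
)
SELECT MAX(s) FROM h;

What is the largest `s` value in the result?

Base: k=9, s=9.
Iteration 1: 9 < 27 holds -> k = 9 + 5 = 14, s = 9 + 14 = 23.
Iteration 2: 14 < 27 holds -> k = 14 + 5 = 19, s = 23 + 19 = 42.
Iteration 3: 19 < 27 holds -> k = 19 + 5 = 24, s = 42 + 24 = 66.
Iteration 4: 24 < 27 holds -> k = 24 + 5 = 29, s = 66 + 29 = 95.
Iteration 5: 29 < 27 fails; recursion stops.
s values: 9, 23, 42, 66, 95; the maximum is 95.

95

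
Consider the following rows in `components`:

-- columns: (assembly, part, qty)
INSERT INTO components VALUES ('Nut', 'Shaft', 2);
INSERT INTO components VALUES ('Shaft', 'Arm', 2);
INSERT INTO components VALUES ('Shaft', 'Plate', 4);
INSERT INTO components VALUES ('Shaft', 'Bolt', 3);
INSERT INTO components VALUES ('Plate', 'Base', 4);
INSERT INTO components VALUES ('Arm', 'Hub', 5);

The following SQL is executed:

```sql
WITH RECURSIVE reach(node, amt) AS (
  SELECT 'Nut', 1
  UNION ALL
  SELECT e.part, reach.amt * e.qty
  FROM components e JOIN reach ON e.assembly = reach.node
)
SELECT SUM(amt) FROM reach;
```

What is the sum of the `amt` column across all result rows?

Base: (Nut, amt=1).
Iteration 1: components of {Nut} -> Shaft = 1*2 = 2.
Iteration 2: components of {Shaft} -> Arm = 2*2 = 4, Bolt = 2*3 = 6, Plate = 2*4 = 8.
Iteration 3: components of {Arm,Bolt,Plate} -> Base = 8*4 = 32, Hub = 4*5 = 20.
Iteration 4: no further components; recursion stops.
SUM(amt) = 1 + 2 + 4 + 8 + 6 + 20 + 32 = 73.

73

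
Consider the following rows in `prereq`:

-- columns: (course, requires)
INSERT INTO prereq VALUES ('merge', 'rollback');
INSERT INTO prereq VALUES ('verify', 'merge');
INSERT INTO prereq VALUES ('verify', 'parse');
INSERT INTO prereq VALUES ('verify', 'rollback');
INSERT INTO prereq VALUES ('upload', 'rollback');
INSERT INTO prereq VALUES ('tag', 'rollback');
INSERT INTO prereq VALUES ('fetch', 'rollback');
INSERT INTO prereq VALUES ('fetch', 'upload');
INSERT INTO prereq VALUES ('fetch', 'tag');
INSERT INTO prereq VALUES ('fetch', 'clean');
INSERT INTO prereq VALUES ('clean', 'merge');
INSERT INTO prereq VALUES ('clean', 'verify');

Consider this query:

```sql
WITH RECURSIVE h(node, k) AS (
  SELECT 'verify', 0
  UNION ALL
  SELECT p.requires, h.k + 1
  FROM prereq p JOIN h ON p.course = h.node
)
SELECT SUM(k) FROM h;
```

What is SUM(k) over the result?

Base: (verify, k=0).
Iteration 1: edges from {verify} -> (merge, k=1), (parse, k=1), (rollback, k=1).
Iteration 2: edges from {merge,parse,rollback} -> (rollback, k=2).
Iteration 3: no outgoing edges from {rollback}; recursion stops.
SUM(k) = 0 + 1 + 1 + 1 + 2 = 5.

5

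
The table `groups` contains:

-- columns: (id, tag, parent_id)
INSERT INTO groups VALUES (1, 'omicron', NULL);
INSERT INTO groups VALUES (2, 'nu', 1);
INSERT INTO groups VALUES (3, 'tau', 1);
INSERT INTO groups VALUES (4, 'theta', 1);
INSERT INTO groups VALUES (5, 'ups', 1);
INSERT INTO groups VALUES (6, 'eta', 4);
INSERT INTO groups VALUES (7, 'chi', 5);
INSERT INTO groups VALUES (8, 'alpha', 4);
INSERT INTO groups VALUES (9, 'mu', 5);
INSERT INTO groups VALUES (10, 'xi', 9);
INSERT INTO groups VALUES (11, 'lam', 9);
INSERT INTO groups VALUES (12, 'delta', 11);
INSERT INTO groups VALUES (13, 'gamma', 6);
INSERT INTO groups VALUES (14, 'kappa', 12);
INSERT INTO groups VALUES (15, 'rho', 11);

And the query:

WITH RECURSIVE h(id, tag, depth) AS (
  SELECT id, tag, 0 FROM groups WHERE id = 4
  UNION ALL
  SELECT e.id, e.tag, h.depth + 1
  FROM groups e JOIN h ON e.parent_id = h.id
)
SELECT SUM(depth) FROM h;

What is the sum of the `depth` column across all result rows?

Base: id=4 (theta) at depth 0.
Iteration 1: rows with parent_id in {4} -> eta (id 6, depth 1), alpha (id 8, depth 1).
Iteration 2: rows with parent_id in {6,8} -> gamma (id 13, depth 2).
Iteration 3: no rows with parent_id in {13}; recursion stops.
SUM(depth) = 0 + 1 + 1 + 2 = 4.

4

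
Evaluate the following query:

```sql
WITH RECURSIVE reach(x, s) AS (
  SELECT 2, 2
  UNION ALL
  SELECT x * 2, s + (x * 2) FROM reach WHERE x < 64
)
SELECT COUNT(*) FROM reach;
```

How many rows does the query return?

6

Base: x=2, s=2.
Iteration 1: 2 < 64 holds -> x = 2 * 2 = 4, s = 2 + 4 = 6.
Iteration 2: 4 < 64 holds -> x = 4 * 2 = 8, s = 6 + 8 = 14.
Iteration 3: 8 < 64 holds -> x = 8 * 2 = 16, s = 14 + 16 = 30.
Iteration 4: 16 < 64 holds -> x = 16 * 2 = 32, s = 30 + 32 = 62.
Iteration 5: 32 < 64 holds -> x = 32 * 2 = 64, s = 62 + 64 = 126.
Iteration 6: 64 < 64 fails; recursion stops.
Total rows emitted: 6.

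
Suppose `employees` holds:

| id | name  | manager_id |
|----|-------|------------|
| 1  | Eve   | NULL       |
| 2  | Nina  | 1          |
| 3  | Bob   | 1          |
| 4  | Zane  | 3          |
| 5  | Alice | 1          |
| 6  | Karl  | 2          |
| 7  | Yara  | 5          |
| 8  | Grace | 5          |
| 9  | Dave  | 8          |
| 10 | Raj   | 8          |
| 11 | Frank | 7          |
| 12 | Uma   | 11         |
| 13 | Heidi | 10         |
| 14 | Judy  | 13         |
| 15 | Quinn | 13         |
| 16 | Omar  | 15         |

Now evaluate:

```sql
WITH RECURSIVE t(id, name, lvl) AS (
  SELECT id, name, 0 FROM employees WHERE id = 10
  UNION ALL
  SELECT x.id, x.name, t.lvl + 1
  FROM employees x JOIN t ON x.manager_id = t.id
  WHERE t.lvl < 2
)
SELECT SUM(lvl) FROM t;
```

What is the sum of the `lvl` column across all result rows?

Base: id=10 (Raj) at lvl 0.
Iteration 1: rows with manager_id in {10} -> Heidi (id 13, lvl 1).
Iteration 2: rows with manager_id in {13} -> Judy (id 14, lvl 2), Quinn (id 15, lvl 2).
Iteration 3: lvl < 2 fails for all current rows; recursion stops.
SUM(lvl) = 0 + 1 + 2 + 2 = 5.

5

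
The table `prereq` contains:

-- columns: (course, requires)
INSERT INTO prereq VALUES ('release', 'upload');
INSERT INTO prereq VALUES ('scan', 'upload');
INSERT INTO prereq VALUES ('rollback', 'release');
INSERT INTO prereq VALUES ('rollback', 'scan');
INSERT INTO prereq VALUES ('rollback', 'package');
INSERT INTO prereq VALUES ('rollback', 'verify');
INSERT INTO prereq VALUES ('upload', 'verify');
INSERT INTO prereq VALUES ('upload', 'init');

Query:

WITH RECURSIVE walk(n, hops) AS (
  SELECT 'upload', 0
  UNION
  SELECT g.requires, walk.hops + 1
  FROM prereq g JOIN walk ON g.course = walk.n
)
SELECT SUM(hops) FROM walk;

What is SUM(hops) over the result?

2

Base: (upload, hops=0).
Iteration 1: edges from {upload} -> (init, hops=1), (verify, hops=1).
Iteration 2: no outgoing edges from {init,verify}; recursion stops.
SUM(hops) = 0 + 1 + 1 = 2.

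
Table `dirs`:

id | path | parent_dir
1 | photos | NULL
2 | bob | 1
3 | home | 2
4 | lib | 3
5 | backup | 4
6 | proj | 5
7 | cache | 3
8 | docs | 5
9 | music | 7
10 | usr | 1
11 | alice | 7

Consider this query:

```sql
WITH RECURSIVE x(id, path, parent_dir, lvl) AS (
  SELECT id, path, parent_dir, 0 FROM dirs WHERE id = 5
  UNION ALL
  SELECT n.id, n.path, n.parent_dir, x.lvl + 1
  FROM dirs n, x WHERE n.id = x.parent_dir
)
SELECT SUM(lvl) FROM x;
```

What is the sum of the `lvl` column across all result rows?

10

Base: id=5 (backup), parent_dir=4, lvl 0.
Iteration 1: join on id=4 -> lib (id 4, parent_dir=3, lvl 1).
Iteration 2: join on id=3 -> home (id 3, parent_dir=2, lvl 2).
Iteration 3: join on id=2 -> bob (id 2, parent_dir=1, lvl 3).
Iteration 4: join on id=1 -> photos (id 1, parent_dir=NULL, lvl 4).
Iteration 5: parent_dir is NULL; no match; recursion stops.
SUM(lvl) = 0 + 1 + 2 + 3 + 4 = 10.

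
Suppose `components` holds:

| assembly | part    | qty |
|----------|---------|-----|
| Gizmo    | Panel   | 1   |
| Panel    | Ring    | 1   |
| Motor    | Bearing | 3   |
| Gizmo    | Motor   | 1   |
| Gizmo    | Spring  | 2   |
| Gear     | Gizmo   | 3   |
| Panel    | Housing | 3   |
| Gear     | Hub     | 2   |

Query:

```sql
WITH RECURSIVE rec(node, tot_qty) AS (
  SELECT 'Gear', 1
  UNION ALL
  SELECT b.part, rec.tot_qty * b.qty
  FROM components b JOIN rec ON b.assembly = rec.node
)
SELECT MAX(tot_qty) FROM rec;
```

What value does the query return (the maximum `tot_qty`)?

9

Base: (Gear, tot_qty=1).
Iteration 1: components of {Gear} -> Gizmo = 1*3 = 3, Hub = 1*2 = 2.
Iteration 2: components of {Gizmo,Hub} -> Motor = 3*1 = 3, Panel = 3*1 = 3, Spring = 3*2 = 6.
Iteration 3: components of {Motor,Panel,Spring} -> Bearing = 3*3 = 9, Housing = 3*3 = 9, Ring = 3*1 = 3.
Iteration 4: no further components; recursion stops.
tot_qty values: 1, 2, 3, 3, 3, 6, 3, 9, 9; the maximum is 9.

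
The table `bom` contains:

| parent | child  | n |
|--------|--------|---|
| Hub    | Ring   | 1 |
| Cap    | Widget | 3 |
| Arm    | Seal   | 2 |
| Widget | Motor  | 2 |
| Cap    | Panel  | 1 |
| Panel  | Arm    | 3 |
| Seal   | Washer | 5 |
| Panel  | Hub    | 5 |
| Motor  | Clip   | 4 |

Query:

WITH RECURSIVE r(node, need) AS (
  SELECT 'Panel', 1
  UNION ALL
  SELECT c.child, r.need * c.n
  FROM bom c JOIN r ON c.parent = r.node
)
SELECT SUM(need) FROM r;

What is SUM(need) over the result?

50

Base: (Panel, need=1).
Iteration 1: components of {Panel} -> Arm = 1*3 = 3, Hub = 1*5 = 5.
Iteration 2: components of {Arm,Hub} -> Ring = 5*1 = 5, Seal = 3*2 = 6.
Iteration 3: components of {Ring,Seal} -> Washer = 6*5 = 30.
Iteration 4: no further components; recursion stops.
SUM(need) = 1 + 5 + 3 + 5 + 6 + 30 = 50.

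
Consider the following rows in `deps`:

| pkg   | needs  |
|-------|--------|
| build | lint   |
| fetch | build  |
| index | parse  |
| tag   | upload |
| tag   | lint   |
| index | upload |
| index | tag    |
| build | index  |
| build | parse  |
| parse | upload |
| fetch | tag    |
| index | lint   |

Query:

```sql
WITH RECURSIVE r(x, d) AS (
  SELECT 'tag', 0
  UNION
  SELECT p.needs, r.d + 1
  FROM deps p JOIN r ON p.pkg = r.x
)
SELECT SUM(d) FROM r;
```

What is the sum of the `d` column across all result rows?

2

Base: (tag, d=0).
Iteration 1: edges from {tag} -> (lint, d=1), (upload, d=1).
Iteration 2: no outgoing edges from {lint,upload}; recursion stops.
SUM(d) = 0 + 1 + 1 = 2.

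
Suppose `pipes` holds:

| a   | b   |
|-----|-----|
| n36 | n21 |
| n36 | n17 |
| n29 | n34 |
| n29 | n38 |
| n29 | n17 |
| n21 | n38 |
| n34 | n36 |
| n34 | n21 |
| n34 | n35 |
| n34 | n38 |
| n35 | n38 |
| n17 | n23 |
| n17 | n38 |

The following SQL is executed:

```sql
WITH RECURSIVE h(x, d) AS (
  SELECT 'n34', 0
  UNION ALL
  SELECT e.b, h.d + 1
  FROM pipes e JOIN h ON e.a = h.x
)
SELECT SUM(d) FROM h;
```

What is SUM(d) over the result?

21

Base: (n34, d=0).
Iteration 1: edges from {n34} -> (n21, d=1), (n35, d=1), (n36, d=1), (n38, d=1).
Iteration 2: edges from {n21,n35,n36,n38} -> (n17, d=2), (n21, d=2), (n38, d=2) x2. [UNION ALL keeps all 4 new rows, including repeats]
Iteration 3: edges from {n17,n21,n38} -> (n23, d=3), (n38, d=3) x2. [UNION ALL keeps all 3 new rows, including repeats]
Iteration 4: no outgoing edges from {n23,n38}; recursion stops.
SUM(d) = 0 + 1 + 1 + 1 + 1 + 2 + 2 + 2 + 2 + 3 + 3 + 3 = 21.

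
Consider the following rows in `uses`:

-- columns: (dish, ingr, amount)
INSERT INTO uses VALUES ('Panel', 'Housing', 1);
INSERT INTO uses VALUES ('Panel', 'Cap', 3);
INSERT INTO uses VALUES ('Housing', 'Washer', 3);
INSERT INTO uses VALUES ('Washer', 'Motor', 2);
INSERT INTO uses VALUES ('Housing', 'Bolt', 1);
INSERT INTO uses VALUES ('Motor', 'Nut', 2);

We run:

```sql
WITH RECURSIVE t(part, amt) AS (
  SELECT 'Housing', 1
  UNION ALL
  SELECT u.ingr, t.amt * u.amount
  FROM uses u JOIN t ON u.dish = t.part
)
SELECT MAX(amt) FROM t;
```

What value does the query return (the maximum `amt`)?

12

Base: (Housing, amt=1).
Iteration 1: components of {Housing} -> Bolt = 1*1 = 1, Washer = 1*3 = 3.
Iteration 2: components of {Bolt,Washer} -> Motor = 3*2 = 6.
Iteration 3: components of {Motor} -> Nut = 6*2 = 12.
Iteration 4: no further components; recursion stops.
amt values: 1, 3, 1, 6, 12; the maximum is 12.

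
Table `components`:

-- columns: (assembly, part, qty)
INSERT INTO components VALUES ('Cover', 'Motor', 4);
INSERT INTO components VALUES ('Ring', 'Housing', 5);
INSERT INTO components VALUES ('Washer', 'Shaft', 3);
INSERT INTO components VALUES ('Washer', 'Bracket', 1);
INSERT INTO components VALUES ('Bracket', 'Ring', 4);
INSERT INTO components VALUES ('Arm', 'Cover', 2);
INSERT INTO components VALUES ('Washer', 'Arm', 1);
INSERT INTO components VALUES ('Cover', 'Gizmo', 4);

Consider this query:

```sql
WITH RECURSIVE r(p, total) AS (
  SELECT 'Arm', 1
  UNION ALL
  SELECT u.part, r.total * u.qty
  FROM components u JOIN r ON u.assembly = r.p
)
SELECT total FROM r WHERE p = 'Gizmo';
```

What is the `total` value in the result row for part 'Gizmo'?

8

Base: (Arm, total=1).
Iteration 1: components of {Arm} -> Cover = 1*2 = 2.
Iteration 2: components of {Cover} -> Gizmo = 2*4 = 8, Motor = 2*4 = 8.
Iteration 3: no further components; recursion stops.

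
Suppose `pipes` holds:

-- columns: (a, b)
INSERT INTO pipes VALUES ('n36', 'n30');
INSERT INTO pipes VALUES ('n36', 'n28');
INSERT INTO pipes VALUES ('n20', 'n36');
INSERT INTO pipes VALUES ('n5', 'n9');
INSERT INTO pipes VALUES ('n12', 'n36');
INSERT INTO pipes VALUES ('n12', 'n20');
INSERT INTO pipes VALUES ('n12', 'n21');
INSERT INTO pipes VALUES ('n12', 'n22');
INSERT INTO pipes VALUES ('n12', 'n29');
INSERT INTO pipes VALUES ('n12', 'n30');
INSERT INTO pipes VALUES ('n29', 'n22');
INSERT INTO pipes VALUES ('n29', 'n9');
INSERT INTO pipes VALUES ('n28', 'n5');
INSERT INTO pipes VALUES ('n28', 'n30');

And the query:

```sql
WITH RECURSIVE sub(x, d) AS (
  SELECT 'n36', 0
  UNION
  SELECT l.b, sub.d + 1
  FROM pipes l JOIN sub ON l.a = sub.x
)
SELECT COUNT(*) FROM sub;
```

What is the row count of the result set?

6

Base: (n36, d=0).
Iteration 1: edges from {n36} -> (n28, d=1), (n30, d=1).
Iteration 2: edges from {n28,n30} -> (n30, d=2), (n5, d=2).
Iteration 3: edges from {n30,n5} -> (n9, d=3).
Iteration 4: no outgoing edges from {n9}; recursion stops.
Total rows emitted: 6.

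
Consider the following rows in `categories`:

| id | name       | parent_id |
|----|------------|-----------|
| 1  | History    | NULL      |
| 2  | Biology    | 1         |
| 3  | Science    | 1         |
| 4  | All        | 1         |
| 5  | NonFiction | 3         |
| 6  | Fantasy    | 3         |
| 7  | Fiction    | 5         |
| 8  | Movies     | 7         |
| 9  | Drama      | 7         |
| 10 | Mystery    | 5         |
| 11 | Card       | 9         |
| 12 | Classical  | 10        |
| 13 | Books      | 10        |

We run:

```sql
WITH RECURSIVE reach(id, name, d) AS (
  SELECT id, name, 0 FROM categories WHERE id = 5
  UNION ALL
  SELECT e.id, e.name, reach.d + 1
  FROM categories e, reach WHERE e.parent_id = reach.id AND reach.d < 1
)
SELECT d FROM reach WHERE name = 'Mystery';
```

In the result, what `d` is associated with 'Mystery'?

1

Base: id=5 (NonFiction) at d 0.
Iteration 1: rows with parent_id in {5} -> Fiction (id 7, d 1), Mystery (id 10, d 1).
Iteration 2: d < 1 fails for all current rows; recursion stops.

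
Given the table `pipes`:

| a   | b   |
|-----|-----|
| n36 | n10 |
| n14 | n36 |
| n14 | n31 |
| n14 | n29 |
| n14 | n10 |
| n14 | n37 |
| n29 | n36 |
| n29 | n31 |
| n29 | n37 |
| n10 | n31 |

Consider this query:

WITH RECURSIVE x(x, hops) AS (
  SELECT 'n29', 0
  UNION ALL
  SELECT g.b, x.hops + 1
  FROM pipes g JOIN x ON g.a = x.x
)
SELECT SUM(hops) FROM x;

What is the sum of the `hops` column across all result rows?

8

Base: (n29, hops=0).
Iteration 1: edges from {n29} -> (n31, hops=1), (n36, hops=1), (n37, hops=1).
Iteration 2: edges from {n31,n36,n37} -> (n10, hops=2).
Iteration 3: edges from {n10} -> (n31, hops=3).
Iteration 4: no outgoing edges from {n31}; recursion stops.
SUM(hops) = 0 + 1 + 1 + 1 + 2 + 3 = 8.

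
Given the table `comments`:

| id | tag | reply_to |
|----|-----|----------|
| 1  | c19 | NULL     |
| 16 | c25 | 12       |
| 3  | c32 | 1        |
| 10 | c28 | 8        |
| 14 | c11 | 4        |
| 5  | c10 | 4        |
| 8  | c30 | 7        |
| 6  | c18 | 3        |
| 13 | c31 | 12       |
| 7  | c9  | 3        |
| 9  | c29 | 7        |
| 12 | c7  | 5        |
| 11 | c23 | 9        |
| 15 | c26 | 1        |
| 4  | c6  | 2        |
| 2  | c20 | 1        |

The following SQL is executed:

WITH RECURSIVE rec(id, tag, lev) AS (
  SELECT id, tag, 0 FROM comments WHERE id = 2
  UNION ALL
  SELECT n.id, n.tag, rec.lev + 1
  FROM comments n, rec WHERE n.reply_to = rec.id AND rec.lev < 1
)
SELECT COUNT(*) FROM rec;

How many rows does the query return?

Base: id=2 (c20) at lev 0.
Iteration 1: rows with reply_to in {2} -> c6 (id 4, lev 1).
Iteration 2: lev < 1 fails for all current rows; recursion stops.
Total rows emitted: 2.

2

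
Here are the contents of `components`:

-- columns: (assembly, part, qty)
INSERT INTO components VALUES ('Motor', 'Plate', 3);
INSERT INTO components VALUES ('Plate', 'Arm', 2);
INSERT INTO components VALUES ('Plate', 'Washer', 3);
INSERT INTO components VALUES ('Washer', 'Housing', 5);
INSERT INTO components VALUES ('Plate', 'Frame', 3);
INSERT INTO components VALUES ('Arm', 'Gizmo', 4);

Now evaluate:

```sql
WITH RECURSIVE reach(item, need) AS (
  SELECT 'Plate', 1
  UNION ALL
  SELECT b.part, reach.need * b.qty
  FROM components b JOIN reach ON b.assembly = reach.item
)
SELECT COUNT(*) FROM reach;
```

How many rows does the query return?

6

Base: (Plate, need=1).
Iteration 1: components of {Plate} -> Arm = 1*2 = 2, Frame = 1*3 = 3, Washer = 1*3 = 3.
Iteration 2: components of {Arm,Frame,Washer} -> Gizmo = 2*4 = 8, Housing = 3*5 = 15.
Iteration 3: no further components; recursion stops.
Total rows emitted: 6.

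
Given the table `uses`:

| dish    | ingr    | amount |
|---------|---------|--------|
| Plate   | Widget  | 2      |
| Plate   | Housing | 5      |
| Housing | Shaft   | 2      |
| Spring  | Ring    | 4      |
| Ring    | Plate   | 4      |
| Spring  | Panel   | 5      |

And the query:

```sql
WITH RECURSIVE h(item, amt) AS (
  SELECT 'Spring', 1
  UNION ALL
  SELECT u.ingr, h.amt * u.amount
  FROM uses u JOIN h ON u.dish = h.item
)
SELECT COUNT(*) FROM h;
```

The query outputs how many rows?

7

Base: (Spring, amt=1).
Iteration 1: components of {Spring} -> Panel = 1*5 = 5, Ring = 1*4 = 4.
Iteration 2: components of {Panel,Ring} -> Plate = 4*4 = 16.
Iteration 3: components of {Plate} -> Housing = 16*5 = 80, Widget = 16*2 = 32.
Iteration 4: components of {Housing,Widget} -> Shaft = 80*2 = 160.
Iteration 5: no further components; recursion stops.
Total rows emitted: 7.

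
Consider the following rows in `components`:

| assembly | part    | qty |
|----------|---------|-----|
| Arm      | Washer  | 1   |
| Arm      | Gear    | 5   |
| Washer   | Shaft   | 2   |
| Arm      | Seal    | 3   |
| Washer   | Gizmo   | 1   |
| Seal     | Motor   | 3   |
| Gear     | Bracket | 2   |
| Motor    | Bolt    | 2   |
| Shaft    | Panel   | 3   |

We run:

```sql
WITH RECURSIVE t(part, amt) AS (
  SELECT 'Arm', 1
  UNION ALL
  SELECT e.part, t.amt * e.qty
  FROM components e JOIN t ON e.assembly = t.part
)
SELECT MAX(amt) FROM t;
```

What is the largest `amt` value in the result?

Base: (Arm, amt=1).
Iteration 1: components of {Arm} -> Gear = 1*5 = 5, Seal = 1*3 = 3, Washer = 1*1 = 1.
Iteration 2: components of {Gear,Seal,Washer} -> Bracket = 5*2 = 10, Gizmo = 1*1 = 1, Motor = 3*3 = 9, Shaft = 1*2 = 2.
Iteration 3: components of {Bracket,Gizmo,Motor,Shaft} -> Bolt = 9*2 = 18, Panel = 2*3 = 6.
Iteration 4: no further components; recursion stops.
amt values: 1, 1, 5, 3, 2, 1, 10, 9, 6, 18; the maximum is 18.

18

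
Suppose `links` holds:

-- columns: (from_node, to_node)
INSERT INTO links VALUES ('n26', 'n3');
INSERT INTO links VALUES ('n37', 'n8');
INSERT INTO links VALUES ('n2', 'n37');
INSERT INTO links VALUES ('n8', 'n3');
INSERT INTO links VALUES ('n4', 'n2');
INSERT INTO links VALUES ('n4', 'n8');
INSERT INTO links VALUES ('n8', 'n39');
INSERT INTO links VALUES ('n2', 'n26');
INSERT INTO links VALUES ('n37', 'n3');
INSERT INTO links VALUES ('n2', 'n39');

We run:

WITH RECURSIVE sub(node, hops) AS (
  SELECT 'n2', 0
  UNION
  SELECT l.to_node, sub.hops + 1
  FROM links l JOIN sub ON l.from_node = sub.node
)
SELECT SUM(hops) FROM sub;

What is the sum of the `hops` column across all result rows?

13

Base: (n2, hops=0).
Iteration 1: edges from {n2} -> (n26, hops=1), (n37, hops=1), (n39, hops=1).
Iteration 2: edges from {n26,n37,n39} -> (n3, hops=2), (n8, hops=2). [UNION drops 1 duplicate row(s)]
Iteration 3: edges from {n3,n8} -> (n3, hops=3), (n39, hops=3).
Iteration 4: no outgoing edges from {n3,n39}; recursion stops.
SUM(hops) = 0 + 1 + 1 + 1 + 2 + 2 + 3 + 3 = 13.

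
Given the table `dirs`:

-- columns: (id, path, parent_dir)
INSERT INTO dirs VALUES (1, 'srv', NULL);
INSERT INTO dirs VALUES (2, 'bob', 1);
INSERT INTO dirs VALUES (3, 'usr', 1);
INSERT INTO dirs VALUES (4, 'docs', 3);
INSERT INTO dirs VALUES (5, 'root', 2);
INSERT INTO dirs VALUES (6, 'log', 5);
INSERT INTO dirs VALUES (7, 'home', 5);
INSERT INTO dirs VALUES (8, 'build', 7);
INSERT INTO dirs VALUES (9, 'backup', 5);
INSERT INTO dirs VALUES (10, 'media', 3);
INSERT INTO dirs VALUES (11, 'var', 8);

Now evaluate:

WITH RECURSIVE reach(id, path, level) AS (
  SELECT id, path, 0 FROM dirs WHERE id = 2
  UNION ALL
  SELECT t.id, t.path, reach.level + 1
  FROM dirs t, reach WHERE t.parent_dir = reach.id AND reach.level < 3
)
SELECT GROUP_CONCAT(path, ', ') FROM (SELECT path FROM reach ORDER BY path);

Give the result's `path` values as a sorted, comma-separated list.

backup, bob, build, home, log, root

Base: id=2 (bob) at level 0.
Iteration 1: rows with parent_dir in {2} -> root (id 5, level 1).
Iteration 2: rows with parent_dir in {5} -> log (id 6, level 2), home (id 7, level 2), backup (id 9, level 2).
Iteration 3: rows with parent_dir in {6,7,9} -> build (id 8, level 3).
Iteration 4: level < 3 fails for all current rows; recursion stops.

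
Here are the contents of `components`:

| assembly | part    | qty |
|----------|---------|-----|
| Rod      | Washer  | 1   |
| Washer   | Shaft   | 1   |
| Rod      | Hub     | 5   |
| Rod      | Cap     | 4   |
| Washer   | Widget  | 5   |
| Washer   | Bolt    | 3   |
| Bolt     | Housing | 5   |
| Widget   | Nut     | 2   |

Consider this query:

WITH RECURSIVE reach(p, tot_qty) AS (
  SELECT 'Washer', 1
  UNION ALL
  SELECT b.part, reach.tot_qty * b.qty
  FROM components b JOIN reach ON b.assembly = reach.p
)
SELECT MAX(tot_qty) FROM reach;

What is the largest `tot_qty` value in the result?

15

Base: (Washer, tot_qty=1).
Iteration 1: components of {Washer} -> Bolt = 1*3 = 3, Shaft = 1*1 = 1, Widget = 1*5 = 5.
Iteration 2: components of {Bolt,Shaft,Widget} -> Housing = 3*5 = 15, Nut = 5*2 = 10.
Iteration 3: no further components; recursion stops.
tot_qty values: 1, 1, 5, 3, 10, 15; the maximum is 15.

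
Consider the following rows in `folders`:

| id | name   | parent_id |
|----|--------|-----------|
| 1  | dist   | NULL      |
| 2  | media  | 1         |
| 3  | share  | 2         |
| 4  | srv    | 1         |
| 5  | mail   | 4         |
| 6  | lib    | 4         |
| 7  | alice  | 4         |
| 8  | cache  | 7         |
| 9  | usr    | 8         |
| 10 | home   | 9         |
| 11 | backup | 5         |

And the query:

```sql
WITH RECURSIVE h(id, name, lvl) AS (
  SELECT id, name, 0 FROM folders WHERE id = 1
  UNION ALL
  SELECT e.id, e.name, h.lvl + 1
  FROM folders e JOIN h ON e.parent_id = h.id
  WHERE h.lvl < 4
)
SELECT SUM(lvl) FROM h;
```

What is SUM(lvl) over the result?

Base: id=1 (dist) at lvl 0.
Iteration 1: rows with parent_id in {1} -> media (id 2, lvl 1), srv (id 4, lvl 1).
Iteration 2: rows with parent_id in {2,4} -> share (id 3, lvl 2), mail (id 5, lvl 2), lib (id 6, lvl 2), alice (id 7, lvl 2).
Iteration 3: rows with parent_id in {3,5,6,7} -> cache (id 8, lvl 3), backup (id 11, lvl 3).
Iteration 4: rows with parent_id in {8,11} -> usr (id 9, lvl 4).
Iteration 5: lvl < 4 fails for all current rows; recursion stops.
SUM(lvl) = 0 + 1 + 1 + 2 + 2 + 2 + 2 + 3 + 3 + 4 = 20.

20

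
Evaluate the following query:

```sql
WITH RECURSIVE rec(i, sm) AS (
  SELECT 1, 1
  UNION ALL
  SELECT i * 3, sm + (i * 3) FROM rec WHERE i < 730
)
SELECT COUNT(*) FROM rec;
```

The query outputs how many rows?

8

Base: i=1, sm=1.
Iteration 1: 1 < 730 holds -> i = 1 * 3 = 3, sm = 1 + 3 = 4.
Iteration 2: 3 < 730 holds -> i = 3 * 3 = 9, sm = 4 + 9 = 13.
Iteration 3: 9 < 730 holds -> i = 9 * 3 = 27, sm = 13 + 27 = 40.
Iteration 4: 27 < 730 holds -> i = 27 * 3 = 81, sm = 40 + 81 = 121.
Iteration 5: 81 < 730 holds -> i = 81 * 3 = 243, sm = 121 + 243 = 364.
Iteration 6: 243 < 730 holds -> i = 243 * 3 = 729, sm = 364 + 729 = 1093.
Iteration 7: 729 < 730 holds -> i = 729 * 3 = 2187, sm = 1093 + 2187 = 3280.
Iteration 8: 2187 < 730 fails; recursion stops.
Total rows emitted: 8.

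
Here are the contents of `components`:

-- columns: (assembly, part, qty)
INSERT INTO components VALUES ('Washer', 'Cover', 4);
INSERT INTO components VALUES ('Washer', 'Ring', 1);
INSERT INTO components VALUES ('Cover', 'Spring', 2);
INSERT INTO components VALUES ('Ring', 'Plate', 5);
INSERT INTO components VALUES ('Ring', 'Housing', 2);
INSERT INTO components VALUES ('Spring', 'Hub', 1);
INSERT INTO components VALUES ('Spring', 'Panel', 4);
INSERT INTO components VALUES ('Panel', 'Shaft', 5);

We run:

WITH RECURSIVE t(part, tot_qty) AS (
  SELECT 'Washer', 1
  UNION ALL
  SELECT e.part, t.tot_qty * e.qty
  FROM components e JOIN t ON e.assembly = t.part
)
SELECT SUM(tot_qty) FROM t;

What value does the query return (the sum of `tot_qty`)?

221

Base: (Washer, tot_qty=1).
Iteration 1: components of {Washer} -> Cover = 1*4 = 4, Ring = 1*1 = 1.
Iteration 2: components of {Cover,Ring} -> Housing = 1*2 = 2, Plate = 1*5 = 5, Spring = 4*2 = 8.
Iteration 3: components of {Housing,Plate,Spring} -> Hub = 8*1 = 8, Panel = 8*4 = 32.
Iteration 4: components of {Hub,Panel} -> Shaft = 32*5 = 160.
Iteration 5: no further components; recursion stops.
SUM(tot_qty) = 1 + 4 + 1 + 8 + 5 + 2 + 8 + 32 + 160 = 221.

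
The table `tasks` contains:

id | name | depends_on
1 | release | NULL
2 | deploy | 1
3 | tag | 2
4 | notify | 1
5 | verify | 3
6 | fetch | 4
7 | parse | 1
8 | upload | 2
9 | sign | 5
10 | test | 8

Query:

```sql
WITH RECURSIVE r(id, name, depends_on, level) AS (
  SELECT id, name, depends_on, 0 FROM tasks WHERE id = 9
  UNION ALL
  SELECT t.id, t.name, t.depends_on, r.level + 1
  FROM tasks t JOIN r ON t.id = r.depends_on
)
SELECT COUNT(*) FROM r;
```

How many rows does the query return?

5

Base: id=9 (sign), depends_on=5, level 0.
Iteration 1: join on id=5 -> verify (id 5, depends_on=3, level 1).
Iteration 2: join on id=3 -> tag (id 3, depends_on=2, level 2).
Iteration 3: join on id=2 -> deploy (id 2, depends_on=1, level 3).
Iteration 4: join on id=1 -> release (id 1, depends_on=NULL, level 4).
Iteration 5: depends_on is NULL; no match; recursion stops.
Total rows emitted: 5.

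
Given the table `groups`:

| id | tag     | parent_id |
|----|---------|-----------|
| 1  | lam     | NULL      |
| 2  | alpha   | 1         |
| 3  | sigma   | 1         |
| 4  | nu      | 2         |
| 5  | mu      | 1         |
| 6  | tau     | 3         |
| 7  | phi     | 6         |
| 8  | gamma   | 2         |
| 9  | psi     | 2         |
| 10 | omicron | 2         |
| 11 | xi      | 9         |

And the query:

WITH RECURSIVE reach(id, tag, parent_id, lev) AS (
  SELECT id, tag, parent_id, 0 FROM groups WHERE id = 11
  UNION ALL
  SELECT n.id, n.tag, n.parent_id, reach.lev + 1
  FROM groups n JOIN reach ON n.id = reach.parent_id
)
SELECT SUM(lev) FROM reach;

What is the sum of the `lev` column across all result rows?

6

Base: id=11 (xi), parent_id=9, lev 0.
Iteration 1: join on id=9 -> psi (id 9, parent_id=2, lev 1).
Iteration 2: join on id=2 -> alpha (id 2, parent_id=1, lev 2).
Iteration 3: join on id=1 -> lam (id 1, parent_id=NULL, lev 3).
Iteration 4: parent_id is NULL; no match; recursion stops.
SUM(lev) = 0 + 1 + 2 + 3 = 6.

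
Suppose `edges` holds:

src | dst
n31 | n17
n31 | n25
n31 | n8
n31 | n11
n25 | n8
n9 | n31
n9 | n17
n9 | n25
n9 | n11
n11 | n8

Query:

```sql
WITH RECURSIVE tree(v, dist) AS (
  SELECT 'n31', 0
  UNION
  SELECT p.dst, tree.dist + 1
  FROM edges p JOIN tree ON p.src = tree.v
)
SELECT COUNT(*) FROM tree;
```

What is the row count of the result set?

Base: (n31, dist=0).
Iteration 1: edges from {n31} -> (n11, dist=1), (n17, dist=1), (n25, dist=1), (n8, dist=1).
Iteration 2: edges from {n11,n17,n25,n8} -> (n8, dist=2). [UNION drops 1 duplicate row(s)]
Iteration 3: no outgoing edges from {n8}; recursion stops.
Total rows emitted: 6.

6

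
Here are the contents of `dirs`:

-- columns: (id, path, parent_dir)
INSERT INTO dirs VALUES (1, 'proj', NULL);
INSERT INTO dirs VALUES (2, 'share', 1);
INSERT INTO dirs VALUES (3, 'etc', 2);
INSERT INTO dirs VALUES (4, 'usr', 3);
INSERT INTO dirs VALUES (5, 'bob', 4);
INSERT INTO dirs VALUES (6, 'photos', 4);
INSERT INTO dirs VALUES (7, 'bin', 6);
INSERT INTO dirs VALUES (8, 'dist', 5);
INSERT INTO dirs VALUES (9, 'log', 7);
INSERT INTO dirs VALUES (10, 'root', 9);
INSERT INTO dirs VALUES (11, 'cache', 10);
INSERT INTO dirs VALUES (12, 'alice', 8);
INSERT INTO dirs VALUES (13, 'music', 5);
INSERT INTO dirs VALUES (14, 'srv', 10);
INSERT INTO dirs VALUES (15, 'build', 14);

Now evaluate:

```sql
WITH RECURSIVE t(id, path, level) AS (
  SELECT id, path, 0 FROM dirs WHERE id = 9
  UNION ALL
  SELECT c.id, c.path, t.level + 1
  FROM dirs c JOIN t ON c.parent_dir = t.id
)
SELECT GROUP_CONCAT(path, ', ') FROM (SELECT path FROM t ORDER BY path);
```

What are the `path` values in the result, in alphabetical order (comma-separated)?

Base: id=9 (log) at level 0.
Iteration 1: rows with parent_dir in {9} -> root (id 10, level 1).
Iteration 2: rows with parent_dir in {10} -> cache (id 11, level 2), srv (id 14, level 2).
Iteration 3: rows with parent_dir in {11,14} -> build (id 15, level 3).
Iteration 4: no rows with parent_dir in {15}; recursion stops.

build, cache, log, root, srv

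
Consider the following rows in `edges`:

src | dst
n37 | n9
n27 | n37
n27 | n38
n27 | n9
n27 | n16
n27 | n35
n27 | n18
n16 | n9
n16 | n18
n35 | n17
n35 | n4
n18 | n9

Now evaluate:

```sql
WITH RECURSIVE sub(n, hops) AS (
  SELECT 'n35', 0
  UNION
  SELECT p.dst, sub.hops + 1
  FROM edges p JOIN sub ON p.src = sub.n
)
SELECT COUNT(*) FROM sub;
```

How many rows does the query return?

Base: (n35, hops=0).
Iteration 1: edges from {n35} -> (n17, hops=1), (n4, hops=1).
Iteration 2: no outgoing edges from {n17,n4}; recursion stops.
Total rows emitted: 3.

3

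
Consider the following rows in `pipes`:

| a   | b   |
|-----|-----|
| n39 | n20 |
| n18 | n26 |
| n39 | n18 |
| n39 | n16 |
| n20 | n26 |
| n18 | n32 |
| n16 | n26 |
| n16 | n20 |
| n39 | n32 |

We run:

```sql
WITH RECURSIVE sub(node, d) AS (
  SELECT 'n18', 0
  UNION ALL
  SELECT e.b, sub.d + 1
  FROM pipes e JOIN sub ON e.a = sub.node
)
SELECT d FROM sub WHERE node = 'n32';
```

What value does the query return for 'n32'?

1

Base: (n18, d=0).
Iteration 1: edges from {n18} -> (n26, d=1), (n32, d=1).
Iteration 2: no outgoing edges from {n26,n32}; recursion stops.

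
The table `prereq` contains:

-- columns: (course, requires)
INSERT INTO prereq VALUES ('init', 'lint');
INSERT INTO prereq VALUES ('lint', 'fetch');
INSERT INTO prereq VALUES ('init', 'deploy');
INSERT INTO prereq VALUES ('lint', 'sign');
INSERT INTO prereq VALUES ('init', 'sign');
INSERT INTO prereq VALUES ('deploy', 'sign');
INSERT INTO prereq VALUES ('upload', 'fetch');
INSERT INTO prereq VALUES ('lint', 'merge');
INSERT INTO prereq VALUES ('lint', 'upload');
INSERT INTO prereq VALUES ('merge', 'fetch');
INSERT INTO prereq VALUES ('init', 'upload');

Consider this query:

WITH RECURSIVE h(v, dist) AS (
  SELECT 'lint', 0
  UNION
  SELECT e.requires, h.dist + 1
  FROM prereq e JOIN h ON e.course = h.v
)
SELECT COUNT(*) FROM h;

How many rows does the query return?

Base: (lint, dist=0).
Iteration 1: edges from {lint} -> (fetch, dist=1), (merge, dist=1), (sign, dist=1), (upload, dist=1).
Iteration 2: edges from {fetch,merge,sign,upload} -> (fetch, dist=2). [UNION drops 1 duplicate row(s)]
Iteration 3: no outgoing edges from {fetch}; recursion stops.
Total rows emitted: 6.

6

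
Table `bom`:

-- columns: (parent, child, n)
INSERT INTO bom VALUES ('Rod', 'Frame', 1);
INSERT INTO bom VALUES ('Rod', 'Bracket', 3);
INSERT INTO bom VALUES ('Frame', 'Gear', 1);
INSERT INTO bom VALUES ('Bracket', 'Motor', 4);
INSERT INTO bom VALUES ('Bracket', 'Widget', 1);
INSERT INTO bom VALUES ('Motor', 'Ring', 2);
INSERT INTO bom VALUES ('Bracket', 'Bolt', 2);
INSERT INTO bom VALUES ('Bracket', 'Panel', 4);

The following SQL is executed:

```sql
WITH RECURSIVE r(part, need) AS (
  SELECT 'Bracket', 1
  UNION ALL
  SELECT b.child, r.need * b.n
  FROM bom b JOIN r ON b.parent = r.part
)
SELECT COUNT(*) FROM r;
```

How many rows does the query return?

6

Base: (Bracket, need=1).
Iteration 1: components of {Bracket} -> Bolt = 1*2 = 2, Motor = 1*4 = 4, Panel = 1*4 = 4, Widget = 1*1 = 1.
Iteration 2: components of {Bolt,Motor,Panel,Widget} -> Ring = 4*2 = 8.
Iteration 3: no further components; recursion stops.
Total rows emitted: 6.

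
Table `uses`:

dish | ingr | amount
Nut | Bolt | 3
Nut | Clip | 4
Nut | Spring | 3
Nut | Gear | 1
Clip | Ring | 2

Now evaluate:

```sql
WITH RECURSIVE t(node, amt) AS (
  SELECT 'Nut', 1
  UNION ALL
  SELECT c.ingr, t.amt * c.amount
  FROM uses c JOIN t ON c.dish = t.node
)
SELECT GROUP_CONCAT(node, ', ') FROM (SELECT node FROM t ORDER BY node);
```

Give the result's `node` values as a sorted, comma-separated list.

Base: (Nut, amt=1).
Iteration 1: components of {Nut} -> Bolt = 1*3 = 3, Clip = 1*4 = 4, Gear = 1*1 = 1, Spring = 1*3 = 3.
Iteration 2: components of {Bolt,Clip,Gear,Spring} -> Ring = 4*2 = 8.
Iteration 3: no further components; recursion stops.

Bolt, Clip, Gear, Nut, Ring, Spring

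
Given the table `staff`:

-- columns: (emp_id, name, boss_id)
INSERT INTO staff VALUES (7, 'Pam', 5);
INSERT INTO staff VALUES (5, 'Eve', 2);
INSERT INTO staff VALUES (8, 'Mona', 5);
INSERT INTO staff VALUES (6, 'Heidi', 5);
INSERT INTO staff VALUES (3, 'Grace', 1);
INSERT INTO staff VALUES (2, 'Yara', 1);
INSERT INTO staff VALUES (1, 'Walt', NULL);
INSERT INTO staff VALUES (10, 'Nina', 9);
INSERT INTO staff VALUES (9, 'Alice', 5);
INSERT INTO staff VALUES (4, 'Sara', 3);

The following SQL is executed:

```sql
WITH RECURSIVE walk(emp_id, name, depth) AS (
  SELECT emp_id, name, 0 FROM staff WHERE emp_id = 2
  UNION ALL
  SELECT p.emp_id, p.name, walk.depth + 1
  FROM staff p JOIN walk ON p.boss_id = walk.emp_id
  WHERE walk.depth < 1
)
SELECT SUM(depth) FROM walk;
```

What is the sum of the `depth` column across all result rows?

1

Base: emp_id=2 (Yara) at depth 0.
Iteration 1: rows with boss_id in {2} -> Eve (id 5, depth 1).
Iteration 2: depth < 1 fails for all current rows; recursion stops.
SUM(depth) = 0 + 1 = 1.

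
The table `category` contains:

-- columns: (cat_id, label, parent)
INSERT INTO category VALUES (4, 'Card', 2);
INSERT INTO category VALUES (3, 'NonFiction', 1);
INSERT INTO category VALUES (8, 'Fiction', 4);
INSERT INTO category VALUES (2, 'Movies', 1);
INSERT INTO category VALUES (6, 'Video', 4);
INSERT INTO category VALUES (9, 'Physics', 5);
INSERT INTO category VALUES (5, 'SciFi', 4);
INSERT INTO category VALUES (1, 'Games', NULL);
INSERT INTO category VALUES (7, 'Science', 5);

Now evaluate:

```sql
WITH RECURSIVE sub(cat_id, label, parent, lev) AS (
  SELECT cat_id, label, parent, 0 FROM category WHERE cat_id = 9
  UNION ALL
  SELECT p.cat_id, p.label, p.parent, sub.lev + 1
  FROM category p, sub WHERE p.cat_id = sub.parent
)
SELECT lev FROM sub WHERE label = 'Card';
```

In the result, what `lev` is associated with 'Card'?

2

Base: cat_id=9 (Physics), parent=5, lev 0.
Iteration 1: join on cat_id=5 -> SciFi (id 5, parent=4, lev 1).
Iteration 2: join on cat_id=4 -> Card (id 4, parent=2, lev 2).
Iteration 3: join on cat_id=2 -> Movies (id 2, parent=1, lev 3).
Iteration 4: join on cat_id=1 -> Games (id 1, parent=NULL, lev 4).
Iteration 5: parent is NULL; no match; recursion stops.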